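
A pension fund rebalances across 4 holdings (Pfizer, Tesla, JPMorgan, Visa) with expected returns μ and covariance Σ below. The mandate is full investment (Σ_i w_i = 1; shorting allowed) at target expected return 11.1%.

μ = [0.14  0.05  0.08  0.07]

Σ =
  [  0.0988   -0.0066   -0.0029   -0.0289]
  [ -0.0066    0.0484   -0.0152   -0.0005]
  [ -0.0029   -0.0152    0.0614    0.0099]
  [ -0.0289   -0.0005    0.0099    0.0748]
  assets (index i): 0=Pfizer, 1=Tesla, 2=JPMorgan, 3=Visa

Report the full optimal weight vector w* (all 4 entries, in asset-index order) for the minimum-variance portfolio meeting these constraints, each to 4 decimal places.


g=Σ⁻¹μ = [2.0311  1.8304  1.6069  1.5201]
h=Σ⁻¹𝟙 = [17.9250  30.1176  21.7485  17.6174]
a=μᵀg=0.610831  b=𝟙ᵀg=6.988475  c=𝟙ᵀh=87.408456  D=ac−b²=4.553039
λ₁=(c·0.111−b)/D = (87.408456·0.111−6.988475)/4.553039 = 0.596056
λ₂=(a−b·0.111)/D = (0.610831−6.988475·0.111)/4.553039 = -0.036215
w* = 0.596056·g + -0.036215·h:
  w_0 = 0.596056·2.0311 + -0.036215·17.9250 = 0.5615  (Pfizer)
  w_1 = 0.596056·1.8304 + -0.036215·30.1176 = 0.0003  (Tesla)
  w_2 = 0.596056·1.6069 + -0.036215·21.7485 = 0.1702  (JPMorgan)
  w_3 = 0.596056·1.5201 + -0.036215·17.6174 = 0.2681  (Visa)
Σw_i=1.0000  μᵀw=0.1110
σ²=wᵀΣw=λ₁·μ_p+λ₂ = 0.596056·0.111 + -0.036215 = 0.029947 ≈ 0.0299

0.5615  0.0003  0.1702  0.2681


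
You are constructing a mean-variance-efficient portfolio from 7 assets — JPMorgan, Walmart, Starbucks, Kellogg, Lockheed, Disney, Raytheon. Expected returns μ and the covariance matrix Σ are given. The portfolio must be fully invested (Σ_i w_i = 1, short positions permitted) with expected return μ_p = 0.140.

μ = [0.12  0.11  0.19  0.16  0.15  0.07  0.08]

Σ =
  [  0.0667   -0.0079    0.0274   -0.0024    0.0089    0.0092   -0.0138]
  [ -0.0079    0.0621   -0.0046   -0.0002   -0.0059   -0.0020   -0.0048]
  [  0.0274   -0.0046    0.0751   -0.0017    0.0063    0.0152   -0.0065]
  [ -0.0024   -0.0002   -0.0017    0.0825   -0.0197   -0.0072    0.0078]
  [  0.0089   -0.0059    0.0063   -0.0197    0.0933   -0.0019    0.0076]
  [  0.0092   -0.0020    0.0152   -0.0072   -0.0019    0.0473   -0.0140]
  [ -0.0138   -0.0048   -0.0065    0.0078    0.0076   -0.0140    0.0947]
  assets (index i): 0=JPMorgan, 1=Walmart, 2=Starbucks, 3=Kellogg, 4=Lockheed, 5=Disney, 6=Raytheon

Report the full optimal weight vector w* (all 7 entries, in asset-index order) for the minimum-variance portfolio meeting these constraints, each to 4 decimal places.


0.0732  0.1872  0.2018  0.2218  0.1750  0.0740  0.0669

x=Σ⁻¹μ = [1.1310  2.3926  1.9406  2.5215  1.9922  1.5338  1.1232]
y=Σ⁻¹𝟙 = [14.0179  21.5642  4.9967  16.5879  13.1743  25.3212  15.3582]
a=μᵀx=1.667113  b=𝟙ᵀx=12.634923  c=𝟙ᵀy=111.020321  D=ac−b²=25.442169
λ₁=(c·0.140−b)/D = (111.020321·0.140−12.634923)/25.442169 = 0.114295
λ₂=(a−b·0.140)/D = (1.667113−12.634923·0.140)/25.442169 = -0.004000
w* = 0.114295·x + -0.004000·y:
  w_0 = 0.114295·1.1310 + -0.004000·14.0179 = 0.0732  (JPMorgan)
  w_1 = 0.114295·2.3926 + -0.004000·21.5642 = 0.1872  (Walmart)
  w_2 = 0.114295·1.9406 + -0.004000·4.9967 = 0.2018  (Starbucks)
  w_3 = 0.114295·2.5215 + -0.004000·16.5879 = 0.2218  (Kellogg)
  w_4 = 0.114295·1.9922 + -0.004000·13.1743 = 0.1750  (Lockheed)
  w_5 = 0.114295·1.5338 + -0.004000·25.3212 = 0.0740  (Disney)
  w_6 = 0.114295·1.1232 + -0.004000·15.3582 = 0.0669  (Raytheon)
Σw_i=1.0000  μᵀw=0.1400
σ²=wᵀΣw=λ₁·μ_p+λ₂ = 0.114295·0.140 + -0.004000 = 0.012001 ≈ 0.0120


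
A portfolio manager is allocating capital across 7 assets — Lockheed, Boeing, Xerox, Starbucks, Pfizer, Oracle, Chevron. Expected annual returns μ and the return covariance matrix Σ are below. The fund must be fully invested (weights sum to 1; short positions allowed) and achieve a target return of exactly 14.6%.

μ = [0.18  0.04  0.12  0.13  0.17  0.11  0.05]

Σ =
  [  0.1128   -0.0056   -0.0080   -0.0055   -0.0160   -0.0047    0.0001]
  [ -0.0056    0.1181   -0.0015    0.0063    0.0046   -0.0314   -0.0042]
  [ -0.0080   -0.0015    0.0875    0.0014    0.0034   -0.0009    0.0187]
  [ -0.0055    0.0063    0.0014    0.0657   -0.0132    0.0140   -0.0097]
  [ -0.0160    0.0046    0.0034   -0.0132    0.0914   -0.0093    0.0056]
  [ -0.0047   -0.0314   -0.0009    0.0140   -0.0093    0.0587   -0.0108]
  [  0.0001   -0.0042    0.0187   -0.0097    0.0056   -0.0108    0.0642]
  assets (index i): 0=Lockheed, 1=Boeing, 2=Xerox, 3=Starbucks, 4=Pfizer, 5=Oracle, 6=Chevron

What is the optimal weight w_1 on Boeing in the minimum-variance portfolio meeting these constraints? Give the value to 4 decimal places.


0.0202

x=Σ⁻¹μ = [2.3363  1.0034  1.2730  2.1646  2.6976  2.7158  1.0186]
y=Σ⁻¹𝟙 = [14.5129  16.5348  8.1947  14.5181  16.2616  29.9739  20.0659]
a=μᵀx=1.703090  b=𝟙ᵀx=13.209332  c=𝟙ᵀy=120.061922  D=ac−b²=29.989785
λ₁=(c·0.146−b)/D = (120.061922·0.146−13.209332)/29.989785 = 0.144039
λ₂=(a−b·0.146)/D = (1.703090−13.209332·0.146)/29.989785 = -0.007518
w* = 0.144039·x + -0.007518·y:
  w_0 = 0.144039·2.3363 + -0.007518·14.5129 = 0.2274  (Lockheed)
  w_1 = 0.144039·1.0034 + -0.007518·16.5348 = 0.0202  (Boeing)
  w_2 = 0.144039·1.2730 + -0.007518·8.1947 = 0.1218  (Xerox)
  w_3 = 0.144039·2.1646 + -0.007518·14.5181 = 0.2026  (Starbucks)
  w_4 = 0.144039·2.6976 + -0.007518·16.2616 = 0.2663  (Pfizer)
  w_5 = 0.144039·2.7158 + -0.007518·29.9739 = 0.1658  (Oracle)
  w_6 = 0.144039·1.0186 + -0.007518·20.0659 = -0.0041  (Chevron)
Σw_i=1.0000  μᵀw=0.1460
σ²=wᵀΣw=λ₁·μ_p+λ₂ = 0.144039·0.146 + -0.007518 = 0.013511 ≈ 0.0135


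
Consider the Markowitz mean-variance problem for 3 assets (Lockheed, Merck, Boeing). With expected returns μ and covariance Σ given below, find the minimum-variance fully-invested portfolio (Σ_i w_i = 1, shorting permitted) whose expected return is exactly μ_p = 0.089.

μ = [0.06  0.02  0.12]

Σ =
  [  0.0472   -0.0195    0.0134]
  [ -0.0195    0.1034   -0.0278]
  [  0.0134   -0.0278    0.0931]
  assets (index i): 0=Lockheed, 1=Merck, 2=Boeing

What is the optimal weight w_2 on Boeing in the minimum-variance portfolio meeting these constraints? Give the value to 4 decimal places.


p=Σ⁻¹μ = [1.2125  0.7847  1.3487]
q=Σ⁻¹𝟙 = [24.9783  17.7261  12.4391]
a=μᵀp=0.250291  b=𝟙ᵀp=3.345910  c=𝟙ᵀq=55.143524  D=ac−b²=2.606808
λ₁=(c·0.089−b)/D = (55.143524·0.089−3.345910)/2.606808 = 0.599148
λ₂=(a−b·0.089)/D = (0.250291−3.345910·0.089)/2.606808 = -0.018220
w* = 0.599148·p + -0.018220·q:
  w_0 = 0.599148·1.2125 + -0.018220·24.9783 = 0.2714  (Lockheed)
  w_1 = 0.599148·0.7847 + -0.018220·17.7261 = 0.1472  (Merck)
  w_2 = 0.599148·1.3487 + -0.018220·12.4391 = 0.5815  (Boeing)
Σw_i=1.0000  μᵀw=0.0890
σ²=wᵀΣw=λ₁·μ_p+λ₂ = 0.599148·0.089 + -0.018220 = 0.035105 ≈ 0.0351

0.5815


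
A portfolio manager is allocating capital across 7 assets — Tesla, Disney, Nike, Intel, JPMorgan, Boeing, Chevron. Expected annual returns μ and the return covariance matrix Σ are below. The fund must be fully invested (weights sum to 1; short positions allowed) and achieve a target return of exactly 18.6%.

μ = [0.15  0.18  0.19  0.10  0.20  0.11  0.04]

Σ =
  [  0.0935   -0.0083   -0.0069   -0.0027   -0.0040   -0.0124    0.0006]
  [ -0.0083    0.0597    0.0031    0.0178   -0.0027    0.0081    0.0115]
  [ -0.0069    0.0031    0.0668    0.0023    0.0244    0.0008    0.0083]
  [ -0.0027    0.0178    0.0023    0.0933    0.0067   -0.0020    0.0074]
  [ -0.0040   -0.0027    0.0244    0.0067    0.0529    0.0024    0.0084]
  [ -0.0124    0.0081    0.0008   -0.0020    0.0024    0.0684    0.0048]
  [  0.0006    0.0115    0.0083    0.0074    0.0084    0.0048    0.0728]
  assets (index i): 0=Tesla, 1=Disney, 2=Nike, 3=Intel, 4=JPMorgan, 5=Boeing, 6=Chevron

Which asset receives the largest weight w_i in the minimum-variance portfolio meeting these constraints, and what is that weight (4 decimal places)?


JPMorgan (0.3057)

g=Σ⁻¹μ = [2.3878  3.2239  1.7944  0.3346  3.2956  1.5818  -0.7026]
h=Σ⁻¹𝟙 = [15.3247  13.4739  9.6579  7.1337  13.5869  14.9229  7.1037]
a=μᵀg=2.117876  b=𝟙ᵀg=11.915415  c=𝟙ᵀh=81.203602  D=ac−b²=30.002024
λ₁=(c·0.186−b)/D = (81.203602·0.186−11.915415)/30.002024 = 0.106275
λ₂=(a−b·0.186)/D = (2.117876−11.915415·0.186)/30.002024 = -0.003279
w* = 0.106275·g + -0.003279·h:
  w_0 = 0.106275·2.3878 + -0.003279·15.3247 = 0.2035  (Tesla)
  w_1 = 0.106275·3.2239 + -0.003279·13.4739 = 0.2984  (Disney)
  w_2 = 0.106275·1.7944 + -0.003279·9.6579 = 0.1590  (Nike)
  w_3 = 0.106275·0.3346 + -0.003279·7.1337 = 0.0122  (Intel)
  w_4 = 0.106275·3.2956 + -0.003279·13.5869 = 0.3057  (JPMorgan)
  w_5 = 0.106275·1.5818 + -0.003279·14.9229 = 0.1192  (Boeing)
  w_6 = 0.106275·-0.7026 + -0.003279·7.1037 = -0.0980  (Chevron)
Σw_i=1.0000  μᵀw=0.1860
σ²=wᵀΣw=λ₁·μ_p+λ₂ = 0.106275·0.186 + -0.003279 = 0.016488 ≈ 0.0165


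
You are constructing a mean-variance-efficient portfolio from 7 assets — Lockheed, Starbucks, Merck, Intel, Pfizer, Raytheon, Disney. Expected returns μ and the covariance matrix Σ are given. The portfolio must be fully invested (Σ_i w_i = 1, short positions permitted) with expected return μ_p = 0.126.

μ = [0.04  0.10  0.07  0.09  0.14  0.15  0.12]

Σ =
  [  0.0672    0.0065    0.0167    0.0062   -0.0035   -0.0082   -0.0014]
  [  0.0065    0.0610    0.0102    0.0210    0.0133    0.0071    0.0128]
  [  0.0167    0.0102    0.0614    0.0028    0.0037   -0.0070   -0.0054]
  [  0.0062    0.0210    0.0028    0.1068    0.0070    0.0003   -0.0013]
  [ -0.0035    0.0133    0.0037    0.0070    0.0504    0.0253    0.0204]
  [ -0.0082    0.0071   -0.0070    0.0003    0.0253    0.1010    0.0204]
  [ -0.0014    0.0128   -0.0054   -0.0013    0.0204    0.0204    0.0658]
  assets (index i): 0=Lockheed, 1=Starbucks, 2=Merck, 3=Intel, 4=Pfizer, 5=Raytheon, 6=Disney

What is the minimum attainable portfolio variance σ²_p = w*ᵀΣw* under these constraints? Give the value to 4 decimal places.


g=Σ⁻¹μ = [0.4614  0.5426  0.9969  0.5864  1.6260  0.9371  1.0267]
h=Σ⁻¹𝟙 = [12.0782  5.5440  12.8887  6.7075  9.6822  6.8298  10.4471]
a=μᵀg=0.686684  b=𝟙ᵀg=6.177035  c=𝟙ᵀh=64.177421  D=ac−b²=5.913834
λ₁=(c·0.126−b)/D = (64.177421·0.126−6.177035)/5.913834 = 0.322857
λ₂=(a−b·0.126)/D = (0.686684−6.177035·0.126)/5.913834 = -0.015493
w* = 0.322857·g + -0.015493·h:
  w_0 = 0.322857·0.4614 + -0.015493·12.0782 = -0.0382  (Lockheed)
  w_1 = 0.322857·0.5426 + -0.015493·5.5440 = 0.0893  (Starbucks)
  w_2 = 0.322857·0.9969 + -0.015493·12.8887 = 0.1222  (Merck)
  w_3 = 0.322857·0.5864 + -0.015493·6.7075 = 0.0854  (Intel)
  w_4 = 0.322857·1.6260 + -0.015493·9.6822 = 0.3750  (Pfizer)
  w_5 = 0.322857·0.9371 + -0.015493·6.8298 = 0.1967  (Raytheon)
  w_6 = 0.322857·1.0267 + -0.015493·10.4471 = 0.1696  (Disney)
Σw_i=1.0000  μᵀw=0.1260
σ²=wᵀΣw=λ₁·μ_p+λ₂ = 0.322857·0.126 + -0.015493 = 0.025187 ≈ 0.0252

0.0252


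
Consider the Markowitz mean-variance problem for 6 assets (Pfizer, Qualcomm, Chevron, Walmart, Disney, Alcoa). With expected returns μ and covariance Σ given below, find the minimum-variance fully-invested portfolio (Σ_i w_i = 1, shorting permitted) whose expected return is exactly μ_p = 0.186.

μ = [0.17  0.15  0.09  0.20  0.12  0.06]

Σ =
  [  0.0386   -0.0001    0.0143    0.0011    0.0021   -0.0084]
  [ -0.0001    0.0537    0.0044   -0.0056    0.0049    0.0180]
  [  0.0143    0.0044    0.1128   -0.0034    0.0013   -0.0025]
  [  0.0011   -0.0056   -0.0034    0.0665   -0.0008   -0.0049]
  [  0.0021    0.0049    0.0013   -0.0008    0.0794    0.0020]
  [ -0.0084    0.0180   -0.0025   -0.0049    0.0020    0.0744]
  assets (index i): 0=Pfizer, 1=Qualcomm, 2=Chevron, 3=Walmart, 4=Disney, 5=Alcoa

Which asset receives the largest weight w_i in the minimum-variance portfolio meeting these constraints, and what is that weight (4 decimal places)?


p=Σ⁻¹μ = [4.3407  2.7315  0.2432  3.2538  1.2360  0.8249]
q=Σ⁻¹𝟙 = [25.7677  14.3532  5.7438  17.2687  10.7565  13.9187]
a=μᵀp=2.018102  b=𝟙ᵀp=12.630068  c=𝟙ᵀq=87.808578  D=ac−b²=17.688082
λ₁=(c·0.186−b)/D = (87.808578·0.186−12.630068)/17.688082 = 0.209312
λ₂=(a−b·0.186)/D = (2.018102−12.630068·0.186)/17.688082 = -0.018718
w* = 0.209312·p + -0.018718·q:
  w_0 = 0.209312·4.3407 + -0.018718·25.7677 = 0.4262  (Pfizer)
  w_1 = 0.209312·2.7315 + -0.018718·14.3532 = 0.3031  (Qualcomm)
  w_2 = 0.209312·0.2432 + -0.018718·5.7438 = -0.0566  (Chevron)
  w_3 = 0.209312·3.2538 + -0.018718·17.2687 = 0.3578  (Walmart)
  w_4 = 0.209312·1.2360 + -0.018718·10.7565 = 0.0574  (Disney)
  w_5 = 0.209312·0.8249 + -0.018718·13.9187 = -0.0879  (Alcoa)
Σw_i=1.0000  μᵀw=0.1860
σ²=wᵀΣw=λ₁·μ_p+λ₂ = 0.209312·0.186 + -0.018718 = 0.020214 ≈ 0.0202

Pfizer (0.4262)


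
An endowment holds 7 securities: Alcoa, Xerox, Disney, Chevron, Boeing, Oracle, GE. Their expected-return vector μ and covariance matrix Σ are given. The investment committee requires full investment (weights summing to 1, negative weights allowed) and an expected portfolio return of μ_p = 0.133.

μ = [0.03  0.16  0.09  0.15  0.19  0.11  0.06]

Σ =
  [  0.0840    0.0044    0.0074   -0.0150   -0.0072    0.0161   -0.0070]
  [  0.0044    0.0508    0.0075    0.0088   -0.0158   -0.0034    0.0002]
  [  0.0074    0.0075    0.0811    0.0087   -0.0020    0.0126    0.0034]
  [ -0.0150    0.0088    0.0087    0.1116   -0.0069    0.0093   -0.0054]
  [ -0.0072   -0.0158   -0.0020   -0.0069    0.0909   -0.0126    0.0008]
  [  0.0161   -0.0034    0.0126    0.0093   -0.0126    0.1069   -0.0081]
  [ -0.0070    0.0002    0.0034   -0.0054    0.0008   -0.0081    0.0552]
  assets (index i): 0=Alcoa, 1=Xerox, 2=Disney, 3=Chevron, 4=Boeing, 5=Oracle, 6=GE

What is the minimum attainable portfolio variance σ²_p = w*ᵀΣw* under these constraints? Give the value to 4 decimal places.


x=Σ⁻¹μ = [0.4463  3.8937  0.3791  1.2082  3.0849  1.4044  1.3857]
y=Σ⁻¹𝟙 = [13.3566  22.1477  5.9552  9.8489  18.0178  10.2466  21.5686]
a=μᵀx=1.675488  b=𝟙ᵀx=11.802263  c=𝟙ᵀy=101.141406  D=ac−b²=30.167801
λ₁=(c·0.133−b)/D = (101.141406·0.133−11.802263)/30.167801 = 0.054679
λ₂=(a−b·0.133)/D = (1.675488−11.802263·0.133)/30.167801 = 0.003507
w* = 0.054679·x + 0.003507·y:
  w_0 = 0.054679·0.4463 + 0.003507·13.3566 = 0.0712  (Alcoa)
  w_1 = 0.054679·3.8937 + 0.003507·22.1477 = 0.2906  (Xerox)
  w_2 = 0.054679·0.3791 + 0.003507·5.9552 = 0.0416  (Disney)
  w_3 = 0.054679·1.2082 + 0.003507·9.8489 = 0.1006  (Chevron)
  w_4 = 0.054679·3.0849 + 0.003507·18.0178 = 0.2319  (Boeing)
  w_5 = 0.054679·1.4044 + 0.003507·10.2466 = 0.1127  (Oracle)
  w_6 = 0.054679·1.3857 + 0.003507·21.5686 = 0.1514  (GE)
Σw_i=1.0000  μᵀw=0.1330
σ²=wᵀΣw=λ₁·μ_p+λ₂ = 0.054679·0.133 + 0.003507 = 0.010779 ≈ 0.0108

0.0108


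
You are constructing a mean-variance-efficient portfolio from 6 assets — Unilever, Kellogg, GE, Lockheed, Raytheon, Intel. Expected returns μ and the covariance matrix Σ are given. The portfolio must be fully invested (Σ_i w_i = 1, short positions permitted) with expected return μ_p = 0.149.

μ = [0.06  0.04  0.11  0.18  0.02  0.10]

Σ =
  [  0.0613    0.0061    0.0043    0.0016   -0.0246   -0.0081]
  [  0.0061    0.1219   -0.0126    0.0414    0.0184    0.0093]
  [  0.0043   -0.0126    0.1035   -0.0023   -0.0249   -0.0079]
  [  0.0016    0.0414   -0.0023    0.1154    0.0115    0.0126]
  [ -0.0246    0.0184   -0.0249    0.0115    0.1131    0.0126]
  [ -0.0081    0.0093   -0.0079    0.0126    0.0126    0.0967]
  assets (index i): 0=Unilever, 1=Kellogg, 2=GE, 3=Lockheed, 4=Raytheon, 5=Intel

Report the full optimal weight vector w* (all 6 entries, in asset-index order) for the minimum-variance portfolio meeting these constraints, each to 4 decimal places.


0.1527  -0.1608  0.2722  0.5163  -0.0179  0.2376

x=Σ⁻¹μ = [1.2081  -0.2685  1.2063  1.5059  0.4843  1.0004]
y=Σ⁻¹𝟙 = [21.9742  3.9728  13.5799  4.6386  14.3302  10.4376]
a=μᵀx=0.575224  b=𝟙ᵀx=5.136458  c=𝟙ᵀy=68.933262  D=ac−b²=13.268860
λ₁=(c·0.149−b)/D = (68.933262·0.149−5.136458)/13.268860 = 0.386966
λ₂=(a−b·0.149)/D = (0.575224−5.136458·0.149)/13.268860 = -0.014327
w* = 0.386966·x + -0.014327·y:
  w_0 = 0.386966·1.2081 + -0.014327·21.9742 = 0.1527  (Unilever)
  w_1 = 0.386966·-0.2685 + -0.014327·3.9728 = -0.1608  (Kellogg)
  w_2 = 0.386966·1.2063 + -0.014327·13.5799 = 0.2722  (GE)
  w_3 = 0.386966·1.5059 + -0.014327·4.6386 = 0.5163  (Lockheed)
  w_4 = 0.386966·0.4843 + -0.014327·14.3302 = -0.0179  (Raytheon)
  w_5 = 0.386966·1.0004 + -0.014327·10.4376 = 0.2376  (Intel)
Σw_i=1.0000  μᵀw=0.1490
σ²=wᵀΣw=λ₁·μ_p+λ₂ = 0.386966·0.149 + -0.014327 = 0.043331 ≈ 0.0433


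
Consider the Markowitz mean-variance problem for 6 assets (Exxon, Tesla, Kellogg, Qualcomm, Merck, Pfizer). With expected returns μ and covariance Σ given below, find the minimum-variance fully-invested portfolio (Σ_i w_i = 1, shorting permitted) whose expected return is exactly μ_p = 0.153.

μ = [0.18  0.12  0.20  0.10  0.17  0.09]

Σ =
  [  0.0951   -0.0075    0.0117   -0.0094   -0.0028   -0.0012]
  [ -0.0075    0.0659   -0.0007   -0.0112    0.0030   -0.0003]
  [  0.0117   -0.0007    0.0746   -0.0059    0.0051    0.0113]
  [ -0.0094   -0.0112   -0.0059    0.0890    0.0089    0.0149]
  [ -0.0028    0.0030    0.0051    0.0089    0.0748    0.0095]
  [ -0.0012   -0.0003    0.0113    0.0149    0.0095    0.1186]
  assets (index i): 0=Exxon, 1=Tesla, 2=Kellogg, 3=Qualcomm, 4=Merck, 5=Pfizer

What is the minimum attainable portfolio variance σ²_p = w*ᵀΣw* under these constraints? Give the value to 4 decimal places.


0.0147

u=Σ⁻¹μ = [1.9924  2.2510  2.3506  1.5486  1.8852  0.2152]
v=Σ⁻¹𝟙 = [12.3141  18.6048  11.2962  13.7872  10.0392  4.9908]
a=μᵀu=1.593573  b=𝟙ᵀu=10.242923  c=𝟙ᵀv=71.032394  D=ac−b²=8.277828
λ₁=(c·0.153−b)/D = (71.032394·0.153−10.242923)/8.277828 = 0.075507
λ₂=(a−b·0.153)/D = (1.593573−10.242923·0.153)/8.277828 = 0.003190
w* = 0.075507·u + 0.003190·v:
  w_0 = 0.075507·1.9924 + 0.003190·12.3141 = 0.1897  (Exxon)
  w_1 = 0.075507·2.2510 + 0.003190·18.6048 = 0.2293  (Tesla)
  w_2 = 0.075507·2.3506 + 0.003190·11.2962 = 0.2135  (Kellogg)
  w_3 = 0.075507·1.5486 + 0.003190·13.7872 = 0.1609  (Qualcomm)
  w_4 = 0.075507·1.8852 + 0.003190·10.0392 = 0.1744  (Merck)
  w_5 = 0.075507·0.2152 + 0.003190·4.9908 = 0.0322  (Pfizer)
Σw_i=1.0000  μᵀw=0.1530
σ²=wᵀΣw=λ₁·μ_p+λ₂ = 0.075507·0.153 + 0.003190 = 0.014742 ≈ 0.0147


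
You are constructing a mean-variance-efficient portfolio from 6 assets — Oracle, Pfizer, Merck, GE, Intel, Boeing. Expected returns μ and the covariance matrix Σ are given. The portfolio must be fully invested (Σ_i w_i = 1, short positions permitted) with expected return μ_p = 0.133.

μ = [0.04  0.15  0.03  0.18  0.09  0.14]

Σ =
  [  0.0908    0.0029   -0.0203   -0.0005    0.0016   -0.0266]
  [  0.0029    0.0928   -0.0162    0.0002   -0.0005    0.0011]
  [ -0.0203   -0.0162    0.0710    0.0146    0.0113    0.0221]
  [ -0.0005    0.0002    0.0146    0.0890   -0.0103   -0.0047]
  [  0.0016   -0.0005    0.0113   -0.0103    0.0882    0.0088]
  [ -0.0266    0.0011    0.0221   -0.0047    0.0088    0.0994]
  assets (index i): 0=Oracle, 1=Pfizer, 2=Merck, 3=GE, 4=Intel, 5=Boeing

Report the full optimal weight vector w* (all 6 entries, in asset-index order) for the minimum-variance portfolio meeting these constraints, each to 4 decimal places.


u=Σ⁻¹μ = [0.8355  1.5462  -0.1470  2.2662  1.1324  1.6545]
v=Σ⁻¹𝟙 = [16.9888  12.7312  14.8195  10.5264  9.3509  10.8408]
a=μᵀu=1.002414  b=𝟙ᵀu=7.287850  c=𝟙ᵀv=75.257527  D=ac−b²=22.326416
λ₁=(c·0.133−b)/D = (75.257527·0.133−7.287850)/22.326416 = 0.121892
λ₂=(a−b·0.133)/D = (1.002414−7.287850·0.133)/22.326416 = 0.001484
w* = 0.121892·u + 0.001484·v:
  w_0 = 0.121892·0.8355 + 0.001484·16.9888 = 0.1270  (Oracle)
  w_1 = 0.121892·1.5462 + 0.001484·12.7312 = 0.2074  (Pfizer)
  w_2 = 0.121892·-0.1470 + 0.001484·14.8195 = 0.0041  (Merck)
  w_3 = 0.121892·2.2662 + 0.001484·10.5264 = 0.2919  (GE)
  w_4 = 0.121892·1.1324 + 0.001484·9.3509 = 0.1519  (Intel)
  w_5 = 0.121892·1.6545 + 0.001484·10.8408 = 0.2178  (Boeing)
Σw_i=1.0000  μᵀw=0.1330
σ²=wᵀΣw=λ₁·μ_p+λ₂ = 0.121892·0.133 + 0.001484 = 0.017695 ≈ 0.0177

0.1270  0.2074  0.0041  0.2919  0.1519  0.2178


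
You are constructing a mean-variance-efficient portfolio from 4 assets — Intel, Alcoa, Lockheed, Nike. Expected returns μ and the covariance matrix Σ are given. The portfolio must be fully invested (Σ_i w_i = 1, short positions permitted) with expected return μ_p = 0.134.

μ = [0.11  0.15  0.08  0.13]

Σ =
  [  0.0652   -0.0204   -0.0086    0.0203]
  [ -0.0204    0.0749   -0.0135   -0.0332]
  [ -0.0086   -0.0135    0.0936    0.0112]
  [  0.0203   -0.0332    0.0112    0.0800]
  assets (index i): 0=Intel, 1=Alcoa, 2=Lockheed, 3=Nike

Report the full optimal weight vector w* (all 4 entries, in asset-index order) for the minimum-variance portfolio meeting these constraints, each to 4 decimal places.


0.1762  0.4665  0.0361  0.3212

p=Σ⁻¹μ = [2.3344  3.9890  1.3454  2.4997]
q=Σ⁻¹𝟙 = [21.1171  29.4314  14.8008  17.2834]
a=μᵀp=1.287726  b=𝟙ᵀp=10.168496  c=𝟙ᵀq=82.632697  D=ac−b²=3.009987
λ₁=(c·0.134−b)/D = (82.632697·0.134−10.168496)/3.009987 = 0.300428
λ₂=(a−b·0.134)/D = (1.287726−10.168496·0.134)/3.009987 = -0.024868
w* = 0.300428·p + -0.024868·q:
  w_0 = 0.300428·2.3344 + -0.024868·21.1171 = 0.1762  (Intel)
  w_1 = 0.300428·3.9890 + -0.024868·29.4314 = 0.4665  (Alcoa)
  w_2 = 0.300428·1.3454 + -0.024868·14.8008 = 0.0361  (Lockheed)
  w_3 = 0.300428·2.4997 + -0.024868·17.2834 = 0.3212  (Nike)
Σw_i=1.0000  μᵀw=0.1340
σ²=wᵀΣw=λ₁·μ_p+λ₂ = 0.300428·0.134 + -0.024868 = 0.015389 ≈ 0.0154


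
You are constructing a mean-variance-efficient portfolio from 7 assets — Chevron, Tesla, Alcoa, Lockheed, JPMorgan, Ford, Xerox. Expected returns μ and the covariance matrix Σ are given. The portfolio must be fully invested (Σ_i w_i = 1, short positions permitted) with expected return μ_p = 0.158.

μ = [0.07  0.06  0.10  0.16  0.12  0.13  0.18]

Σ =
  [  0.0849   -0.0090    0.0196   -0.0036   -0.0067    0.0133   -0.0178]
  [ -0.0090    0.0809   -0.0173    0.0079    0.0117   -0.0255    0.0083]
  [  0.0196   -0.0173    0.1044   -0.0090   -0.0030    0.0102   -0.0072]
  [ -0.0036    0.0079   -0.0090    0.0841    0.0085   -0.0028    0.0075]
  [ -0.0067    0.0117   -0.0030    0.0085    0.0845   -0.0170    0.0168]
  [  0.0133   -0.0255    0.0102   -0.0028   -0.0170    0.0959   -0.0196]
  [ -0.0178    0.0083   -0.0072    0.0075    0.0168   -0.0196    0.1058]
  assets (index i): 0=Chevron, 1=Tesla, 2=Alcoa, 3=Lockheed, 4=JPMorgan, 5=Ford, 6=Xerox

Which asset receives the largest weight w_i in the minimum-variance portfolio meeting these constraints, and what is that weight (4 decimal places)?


Xerox (0.3326)

x=Σ⁻¹μ = [0.9433  1.1946  1.0905  1.7217  1.2352  2.0858  1.9087]
y=Σ⁻¹𝟙 = [12.2763  17.5312  10.5303  10.3361  10.8104  16.8410  11.5291]
a=μᵀx=1.285177  b=𝟙ᵀx=10.179834  c=𝟙ᵀy=89.854424  D=ac−b²=11.849872
λ₁=(c·0.158−b)/D = (89.854424·0.158−10.179834)/11.849872 = 0.339005
λ₂=(a−b·0.158)/D = (1.285177−10.179834·0.158)/11.849872 = -0.027278
w* = 0.339005·x + -0.027278·y:
  w_0 = 0.339005·0.9433 + -0.027278·12.2763 = -0.0151  (Chevron)
  w_1 = 0.339005·1.1946 + -0.027278·17.5312 = -0.0732  (Tesla)
  w_2 = 0.339005·1.0905 + -0.027278·10.5303 = 0.0824  (Alcoa)
  w_3 = 0.339005·1.7217 + -0.027278·10.3361 = 0.3017  (Lockheed)
  w_4 = 0.339005·1.2352 + -0.027278·10.8104 = 0.1238  (JPMorgan)
  w_5 = 0.339005·2.0858 + -0.027278·16.8410 = 0.2477  (Ford)
  w_6 = 0.339005·1.9087 + -0.027278·11.5291 = 0.3326  (Xerox)
Σw_i=1.0000  μᵀw=0.1580
σ²=wᵀΣw=λ₁·μ_p+λ₂ = 0.339005·0.158 + -0.027278 = 0.026285 ≈ 0.0263


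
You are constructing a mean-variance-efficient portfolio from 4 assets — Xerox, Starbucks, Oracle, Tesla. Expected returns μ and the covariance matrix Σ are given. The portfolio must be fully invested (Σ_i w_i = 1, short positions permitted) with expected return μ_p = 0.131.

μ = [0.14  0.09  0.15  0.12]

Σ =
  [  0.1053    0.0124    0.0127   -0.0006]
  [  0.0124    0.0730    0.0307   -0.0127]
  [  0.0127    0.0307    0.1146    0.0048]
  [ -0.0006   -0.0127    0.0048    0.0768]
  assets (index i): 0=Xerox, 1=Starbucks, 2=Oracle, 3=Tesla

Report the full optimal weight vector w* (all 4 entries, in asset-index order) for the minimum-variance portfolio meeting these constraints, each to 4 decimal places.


0.2896  0.0945  0.2681  0.3479

p=Σ⁻¹μ = [1.1213  0.9759  0.8529  1.6793]
q=Σ⁻¹𝟙 = [7.5529  13.5105  3.6378  15.0866]
a=μᵀp=0.574265  b=𝟙ᵀp=4.629415  c=𝟙ᵀq=39.787804  D=ac−b²=1.417279
λ₁=(c·0.131−b)/D = (39.787804·0.131−4.629415)/1.417279 = 0.411202
λ₂=(a−b·0.131)/D = (0.574265−4.629415·0.131)/1.417279 = -0.022711
w* = 0.411202·p + -0.022711·q:
  w_0 = 0.411202·1.1213 + -0.022711·7.5529 = 0.2896  (Xerox)
  w_1 = 0.411202·0.9759 + -0.022711·13.5105 = 0.0945  (Starbucks)
  w_2 = 0.411202·0.8529 + -0.022711·3.6378 = 0.2681  (Oracle)
  w_3 = 0.411202·1.6793 + -0.022711·15.0866 = 0.3479  (Tesla)
Σw_i=1.0000  μᵀw=0.1310
σ²=wᵀΣw=λ₁·μ_p+λ₂ = 0.411202·0.131 + -0.022711 = 0.031156 ≈ 0.0312


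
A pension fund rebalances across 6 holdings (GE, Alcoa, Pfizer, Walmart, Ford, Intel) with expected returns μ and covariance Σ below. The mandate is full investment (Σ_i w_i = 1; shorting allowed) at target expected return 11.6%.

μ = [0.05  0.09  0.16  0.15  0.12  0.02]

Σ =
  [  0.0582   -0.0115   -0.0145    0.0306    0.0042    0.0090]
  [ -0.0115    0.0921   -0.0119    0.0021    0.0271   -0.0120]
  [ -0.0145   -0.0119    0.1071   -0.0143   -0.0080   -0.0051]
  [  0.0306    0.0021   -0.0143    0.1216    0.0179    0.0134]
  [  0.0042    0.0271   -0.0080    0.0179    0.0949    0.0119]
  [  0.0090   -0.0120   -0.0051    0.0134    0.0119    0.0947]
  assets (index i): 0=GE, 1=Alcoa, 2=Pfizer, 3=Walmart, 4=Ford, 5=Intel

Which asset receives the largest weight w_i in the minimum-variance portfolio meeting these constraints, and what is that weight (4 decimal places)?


x=Σ⁻¹μ = [0.9140  1.0782  1.9507  1.0755  0.8645  0.1052]
y=Σ⁻¹𝟙 = [20.5724  15.2684  15.0275  2.7123  4.7215  10.3715]
a=μᵀx=0.722010  b=𝟙ᵀx=5.988041  c=𝟙ᵀy=68.673638  D=ac−b²=13.726422
λ₁=(c·0.116−b)/D = (68.673638·0.116−5.988041)/13.726422 = 0.144109
λ₂=(a−b·0.116)/D = (0.722010−5.988041·0.116)/13.726422 = 0.001996
w* = 0.144109·x + 0.001996·y:
  w_0 = 0.144109·0.9140 + 0.001996·20.5724 = 0.1728  (GE)
  w_1 = 0.144109·1.0782 + 0.001996·15.2684 = 0.1858  (Alcoa)
  w_2 = 0.144109·1.9507 + 0.001996·15.0275 = 0.3111  (Pfizer)
  w_3 = 0.144109·1.0755 + 0.001996·2.7123 = 0.1604  (Walmart)
  w_4 = 0.144109·0.8645 + 0.001996·4.7215 = 0.1340  (Ford)
  w_5 = 0.144109·0.1052 + 0.001996·10.3715 = 0.0359  (Intel)
Σw_i=1.0000  μᵀw=0.1160
σ²=wᵀΣw=λ₁·μ_p+λ₂ = 0.144109·0.116 + 0.001996 = 0.018713 ≈ 0.0187

Pfizer (0.3111)


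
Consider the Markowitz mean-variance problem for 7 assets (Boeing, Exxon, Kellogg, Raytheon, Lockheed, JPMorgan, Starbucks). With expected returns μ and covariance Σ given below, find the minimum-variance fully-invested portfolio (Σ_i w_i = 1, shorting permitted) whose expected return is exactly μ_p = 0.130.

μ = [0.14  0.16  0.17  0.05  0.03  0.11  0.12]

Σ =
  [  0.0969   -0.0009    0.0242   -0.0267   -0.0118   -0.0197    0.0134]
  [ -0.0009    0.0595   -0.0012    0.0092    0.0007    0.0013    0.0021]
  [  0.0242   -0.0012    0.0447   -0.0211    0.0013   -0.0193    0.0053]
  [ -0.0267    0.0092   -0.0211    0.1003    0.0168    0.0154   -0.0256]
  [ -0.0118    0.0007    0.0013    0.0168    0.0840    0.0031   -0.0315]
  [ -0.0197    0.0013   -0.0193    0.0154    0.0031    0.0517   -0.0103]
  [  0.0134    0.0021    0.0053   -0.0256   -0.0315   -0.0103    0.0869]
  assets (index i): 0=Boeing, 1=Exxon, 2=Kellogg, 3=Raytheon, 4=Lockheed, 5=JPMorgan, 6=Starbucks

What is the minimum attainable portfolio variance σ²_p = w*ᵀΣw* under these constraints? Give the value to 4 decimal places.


u=Σ⁻¹μ = [1.2026  2.4126  5.6146  1.4788  0.7163  4.5418  2.0284]
v=Σ⁻¹𝟙 = [12.2348  13.3153  36.4409  17.1288  16.5930  35.6309  22.3605]
a=μᵀu=2.347297  b=𝟙ᵀu=17.995172  c=𝟙ᵀv=153.704291  D=ac−b²=36.963485
λ₁=(c·0.130−b)/D = (153.704291·0.130−17.995172)/36.963485 = 0.053739
λ₂=(a−b·0.130)/D = (2.347297−17.995172·0.130)/36.963485 = 0.000214
w* = 0.053739·u + 0.000214·v:
  w_0 = 0.053739·1.2026 + 0.000214·12.2348 = 0.0672  (Boeing)
  w_1 = 0.053739·2.4126 + 0.000214·13.3153 = 0.1325  (Exxon)
  w_2 = 0.053739·5.6146 + 0.000214·36.4409 = 0.3095  (Kellogg)
  w_3 = 0.053739·1.4788 + 0.000214·17.1288 = 0.0831  (Raytheon)
  w_4 = 0.053739·0.7163 + 0.000214·16.5930 = 0.0421  (Lockheed)
  w_5 = 0.053739·4.5418 + 0.000214·35.6309 = 0.2517  (JPMorgan)
  w_6 = 0.053739·2.0284 + 0.000214·22.3605 = 0.1138  (Starbucks)
Σw_i=1.0000  μᵀw=0.1300
σ²=wᵀΣw=λ₁·μ_p+λ₂ = 0.053739·0.130 + 0.000214 = 0.007200 ≈ 0.0072

0.0072


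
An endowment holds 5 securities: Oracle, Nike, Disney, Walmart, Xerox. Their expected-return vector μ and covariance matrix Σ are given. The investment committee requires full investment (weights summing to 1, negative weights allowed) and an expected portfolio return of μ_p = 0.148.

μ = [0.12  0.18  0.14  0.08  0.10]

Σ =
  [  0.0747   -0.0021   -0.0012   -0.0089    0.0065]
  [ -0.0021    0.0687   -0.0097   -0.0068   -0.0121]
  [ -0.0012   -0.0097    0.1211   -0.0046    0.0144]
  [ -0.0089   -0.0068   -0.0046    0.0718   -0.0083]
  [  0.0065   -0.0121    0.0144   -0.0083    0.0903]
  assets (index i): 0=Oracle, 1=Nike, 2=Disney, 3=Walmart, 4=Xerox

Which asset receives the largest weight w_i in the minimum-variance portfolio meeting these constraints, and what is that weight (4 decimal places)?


Nike (0.4876)

u=Σ⁻¹μ = [1.8271  3.2966  1.3465  1.8984  1.3774]
v=Σ⁻¹𝟙 = [15.3460  20.6051  9.2600  19.8867  13.0818]
a=μᵀu=1.290755  b=𝟙ᵀu=9.745949  c=𝟙ᵀv=78.179593  D=ac−b²=5.927210
λ₁=(c·0.148−b)/D = (78.179593·0.148−9.745949)/5.927210 = 0.307840
λ₂=(a−b·0.148)/D = (1.290755−9.745949·0.148)/5.927210 = -0.025585
w* = 0.307840·u + -0.025585·v:
  w_0 = 0.307840·1.8271 + -0.025585·15.3460 = 0.1698  (Oracle)
  w_1 = 0.307840·3.2966 + -0.025585·20.6051 = 0.4876  (Nike)
  w_2 = 0.307840·1.3465 + -0.025585·9.2600 = 0.1776  (Disney)
  w_3 = 0.307840·1.8984 + -0.025585·19.8867 = 0.0756  (Walmart)
  w_4 = 0.307840·1.3774 + -0.025585·13.0818 = 0.0893  (Xerox)
Σw_i=1.0000  μᵀw=0.1480
σ²=wᵀΣw=λ₁·μ_p+λ₂ = 0.307840·0.148 + -0.025585 = 0.019976 ≈ 0.0200


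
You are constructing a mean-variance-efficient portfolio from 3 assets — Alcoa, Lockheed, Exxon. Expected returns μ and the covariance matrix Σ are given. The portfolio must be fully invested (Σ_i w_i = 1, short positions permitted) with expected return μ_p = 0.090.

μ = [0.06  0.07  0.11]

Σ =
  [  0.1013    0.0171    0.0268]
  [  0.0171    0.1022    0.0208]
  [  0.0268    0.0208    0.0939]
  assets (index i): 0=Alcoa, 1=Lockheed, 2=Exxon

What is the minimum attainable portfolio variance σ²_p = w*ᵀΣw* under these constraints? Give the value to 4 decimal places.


u=Σ⁻¹μ = [0.2532  0.4386  1.0020]
v=Σ⁻¹𝟙 = [6.7718  7.2023  7.1215]
a=μᵀu=0.156119  b=𝟙ᵀu=1.693833  c=𝟙ᵀv=21.095601  D=ac−b²=0.424342
λ₁=(c·0.090−b)/D = (21.095601·0.090−1.693833)/0.424342 = 0.482560
λ₂=(a−b·0.090)/D = (0.156119−1.693833·0.090)/0.424342 = 0.008657
w* = 0.482560·u + 0.008657·v:
  w_0 = 0.482560·0.2532 + 0.008657·6.7718 = 0.1808  (Alcoa)
  w_1 = 0.482560·0.4386 + 0.008657·7.2023 = 0.2740  (Lockheed)
  w_2 = 0.482560·1.0020 + 0.008657·7.1215 = 0.5452  (Exxon)
Σw_i=1.0000  μᵀw=0.0900
σ²=wᵀΣw=λ₁·μ_p+λ₂ = 0.482560·0.090 + 0.008657 = 0.052087 ≈ 0.0521

0.0521


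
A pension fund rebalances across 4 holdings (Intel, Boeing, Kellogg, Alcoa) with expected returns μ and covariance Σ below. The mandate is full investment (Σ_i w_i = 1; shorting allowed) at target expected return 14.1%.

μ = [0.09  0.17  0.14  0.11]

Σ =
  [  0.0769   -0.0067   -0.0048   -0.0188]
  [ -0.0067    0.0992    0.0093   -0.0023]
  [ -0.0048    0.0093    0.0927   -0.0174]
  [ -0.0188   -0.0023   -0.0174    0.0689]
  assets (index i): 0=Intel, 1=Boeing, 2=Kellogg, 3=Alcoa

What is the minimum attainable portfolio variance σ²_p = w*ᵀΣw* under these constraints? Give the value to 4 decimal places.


0.0258

g=Σ⁻¹μ = [2.1097  1.7359  1.9567  2.7243]
h=Σ⁻¹𝟙 = [20.8665  10.6138  15.3922  24.4489]
a=μᵀg=1.058590  b=𝟙ᵀg=8.526623  c=𝟙ᵀh=71.321428  D=ac−b²=2.796844
λ₁=(c·0.141−b)/D = (71.321428·0.141−8.526623)/2.796844 = 0.546937
λ₂=(a−b·0.141)/D = (1.058590−8.526623·0.141)/2.796844 = -0.051366
w* = 0.546937·g + -0.051366·h:
  w_0 = 0.546937·2.1097 + -0.051366·20.8665 = 0.0821  (Intel)
  w_1 = 0.546937·1.7359 + -0.051366·10.6138 = 0.4042  (Boeing)
  w_2 = 0.546937·1.9567 + -0.051366·15.3922 = 0.2795  (Kellogg)
  w_3 = 0.546937·2.7243 + -0.051366·24.4489 = 0.2342  (Alcoa)
Σw_i=1.0000  μᵀw=0.1410
σ²=wᵀΣw=λ₁·μ_p+λ₂ = 0.546937·0.141 + -0.051366 = 0.025752 ≈ 0.0258


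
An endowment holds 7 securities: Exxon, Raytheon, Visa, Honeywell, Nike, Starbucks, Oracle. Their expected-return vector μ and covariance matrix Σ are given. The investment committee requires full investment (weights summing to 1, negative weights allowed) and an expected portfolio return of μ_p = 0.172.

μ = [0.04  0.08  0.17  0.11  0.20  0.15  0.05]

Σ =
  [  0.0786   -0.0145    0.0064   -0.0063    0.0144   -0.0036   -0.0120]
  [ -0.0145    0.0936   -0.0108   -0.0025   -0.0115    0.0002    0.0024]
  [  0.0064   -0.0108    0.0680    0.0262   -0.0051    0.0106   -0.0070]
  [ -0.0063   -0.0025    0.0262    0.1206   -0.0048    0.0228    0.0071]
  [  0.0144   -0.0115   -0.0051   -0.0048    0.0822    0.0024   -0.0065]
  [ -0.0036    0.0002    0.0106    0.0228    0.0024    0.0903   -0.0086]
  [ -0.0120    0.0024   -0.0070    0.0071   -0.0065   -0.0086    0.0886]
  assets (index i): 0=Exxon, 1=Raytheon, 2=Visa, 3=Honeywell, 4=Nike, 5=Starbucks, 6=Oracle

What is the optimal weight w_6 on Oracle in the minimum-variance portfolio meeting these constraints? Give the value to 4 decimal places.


0.0555

x=Σ⁻¹μ = [0.2912  1.5404  2.7769  0.1509  2.8272  1.3355  1.1064]
y=Σ⁻¹𝟙 = [15.0678  16.1946  15.5178  3.7773  13.9327  9.9986  15.8048]
a=μᵀx=1.444620  b=𝟙ᵀx=10.028371  c=𝟙ᵀy=90.293493  D=ac−b²=29.871557
λ₁=(c·0.172−b)/D = (90.293493·0.172−10.028371)/29.871557 = 0.184192
λ₂=(a−b·0.172)/D = (1.444620−10.028371·0.172)/29.871557 = -0.009382
w* = 0.184192·x + -0.009382·y:
  w_0 = 0.184192·0.2912 + -0.009382·15.0678 = -0.0877  (Exxon)
  w_1 = 0.184192·1.5404 + -0.009382·16.1946 = 0.1318  (Raytheon)
  w_2 = 0.184192·2.7769 + -0.009382·15.5178 = 0.3659  (Visa)
  w_3 = 0.184192·0.1509 + -0.009382·3.7773 = -0.0076  (Honeywell)
  w_4 = 0.184192·2.8272 + -0.009382·13.9327 = 0.3900  (Nike)
  w_5 = 0.184192·1.3355 + -0.009382·9.9986 = 0.1522  (Starbucks)
  w_6 = 0.184192·1.1064 + -0.009382·15.8048 = 0.0555  (Oracle)
Σw_i=1.0000  μᵀw=0.1720
σ²=wᵀΣw=λ₁·μ_p+λ₂ = 0.184192·0.172 + -0.009382 = 0.022299 ≈ 0.0223


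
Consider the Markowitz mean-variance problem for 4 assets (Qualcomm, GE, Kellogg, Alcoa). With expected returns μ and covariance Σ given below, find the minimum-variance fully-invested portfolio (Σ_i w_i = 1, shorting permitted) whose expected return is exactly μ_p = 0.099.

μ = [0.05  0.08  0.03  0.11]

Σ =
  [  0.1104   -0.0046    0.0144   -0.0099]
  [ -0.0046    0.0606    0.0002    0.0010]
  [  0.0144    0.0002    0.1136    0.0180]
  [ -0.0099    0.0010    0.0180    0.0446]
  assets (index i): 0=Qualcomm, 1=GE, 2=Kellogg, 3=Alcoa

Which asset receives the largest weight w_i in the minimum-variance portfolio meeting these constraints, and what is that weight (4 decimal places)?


p=Σ⁻¹μ = [0.7876  1.3359  -0.2691  2.7198]
q=Σ⁻¹𝟙 = [11.3549  16.9706  3.6769  23.0775]
a=μᵀp=0.437359  b=𝟙ᵀp=4.574234  c=𝟙ᵀq=55.080031  D=ac−b²=3.166151
λ₁=(c·0.099−b)/D = (55.080031·0.099−4.574234)/3.166151 = 0.277526
λ₂=(a−b·0.099)/D = (0.437359−4.574234·0.099)/3.166151 = -0.004892
w* = 0.277526·p + -0.004892·q:
  w_0 = 0.277526·0.7876 + -0.004892·11.3549 = 0.1630  (Qualcomm)
  w_1 = 0.277526·1.3359 + -0.004892·16.9706 = 0.2877  (GE)
  w_2 = 0.277526·-0.2691 + -0.004892·3.6769 = -0.0927  (Kellogg)
  w_3 = 0.277526·2.7198 + -0.004892·23.0775 = 0.6419  (Alcoa)
Σw_i=1.0000  μᵀw=0.0990
σ²=wᵀΣw=λ₁·μ_p+λ₂ = 0.277526·0.099 + -0.004892 = 0.022583 ≈ 0.0226

Alcoa (0.6419)


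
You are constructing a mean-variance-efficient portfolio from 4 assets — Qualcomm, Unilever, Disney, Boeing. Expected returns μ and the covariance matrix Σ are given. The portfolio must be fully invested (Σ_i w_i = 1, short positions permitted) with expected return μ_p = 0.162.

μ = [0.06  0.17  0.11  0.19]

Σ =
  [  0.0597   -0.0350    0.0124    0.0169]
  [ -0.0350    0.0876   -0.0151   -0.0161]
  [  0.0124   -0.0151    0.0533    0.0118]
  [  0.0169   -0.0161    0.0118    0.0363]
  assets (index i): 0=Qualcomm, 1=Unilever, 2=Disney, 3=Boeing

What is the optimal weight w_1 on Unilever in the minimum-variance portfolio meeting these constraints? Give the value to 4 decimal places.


0.3045

x=Σ⁻¹μ = [1.2484  3.7776  1.5544  5.8231]
y=Σ⁻¹𝟙 = [22.8951  27.7270  15.9787  23.9925]
a=μᵀx=1.994474  b=𝟙ᵀx=12.403539  c=𝟙ᵀy=90.593351  D=ac−b²=26.838309
λ₁=(c·0.162−b)/D = (90.593351·0.162−12.403539)/26.838309 = 0.084677
λ₂=(a−b·0.162)/D = (1.994474−12.403539·0.162)/26.838309 = -0.000555
w* = 0.084677·x + -0.000555·y:
  w_0 = 0.084677·1.2484 + -0.000555·22.8951 = 0.0930  (Qualcomm)
  w_1 = 0.084677·3.7776 + -0.000555·27.7270 = 0.3045  (Unilever)
  w_2 = 0.084677·1.5544 + -0.000555·15.9787 = 0.1227  (Disney)
  w_3 = 0.084677·5.8231 + -0.000555·23.9925 = 0.4798  (Boeing)
Σw_i=1.0000  μᵀw=0.1620
σ²=wᵀΣw=λ₁·μ_p+λ₂ = 0.084677·0.162 + -0.000555 = 0.013163 ≈ 0.0132


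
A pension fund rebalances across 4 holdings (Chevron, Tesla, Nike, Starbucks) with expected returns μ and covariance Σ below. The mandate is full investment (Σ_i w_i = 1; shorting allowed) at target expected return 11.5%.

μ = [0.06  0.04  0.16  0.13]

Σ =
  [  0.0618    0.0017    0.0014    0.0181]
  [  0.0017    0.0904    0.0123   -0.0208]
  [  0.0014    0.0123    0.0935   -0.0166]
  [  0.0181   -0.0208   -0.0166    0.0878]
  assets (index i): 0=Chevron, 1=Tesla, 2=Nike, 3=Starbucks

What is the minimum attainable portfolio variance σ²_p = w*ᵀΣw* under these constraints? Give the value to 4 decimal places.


x=Σ⁻¹μ = [0.3453  0.6115  1.9676  1.9263]
y=Σ⁻¹𝟙 = [11.4306  12.5559  11.3863  14.1604]
a=μᵀx=0.610419  b=𝟙ᵀx=4.850735  c=𝟙ᵀy=49.533204  D=ac−b²=6.706384
λ₁=(c·0.115−b)/D = (49.533204·0.115−4.850735)/6.706384 = 0.126086
λ₂=(a−b·0.115)/D = (0.610419−4.850735·0.115)/6.706384 = 0.007841
w* = 0.126086·x + 0.007841·y:
  w_0 = 0.126086·0.3453 + 0.007841·11.4306 = 0.1332  (Chevron)
  w_1 = 0.126086·0.6115 + 0.007841·12.5559 = 0.1756  (Tesla)
  w_2 = 0.126086·1.9676 + 0.007841·11.3863 = 0.3374  (Nike)
  w_3 = 0.126086·1.9263 + 0.007841·14.1604 = 0.3539  (Starbucks)
Σw_i=1.0000  μᵀw=0.1150
σ²=wᵀΣw=λ₁·μ_p+λ₂ = 0.126086·0.115 + 0.007841 = 0.022341 ≈ 0.0223

0.0223


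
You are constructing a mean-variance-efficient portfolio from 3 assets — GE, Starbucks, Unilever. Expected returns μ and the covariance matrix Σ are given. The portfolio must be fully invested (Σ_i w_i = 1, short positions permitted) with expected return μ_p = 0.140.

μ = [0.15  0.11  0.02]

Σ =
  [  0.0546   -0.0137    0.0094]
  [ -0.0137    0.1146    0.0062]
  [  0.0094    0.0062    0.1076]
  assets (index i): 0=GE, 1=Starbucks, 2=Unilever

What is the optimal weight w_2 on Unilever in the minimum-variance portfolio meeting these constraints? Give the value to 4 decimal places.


-0.0185

g=Σ⁻¹μ = [3.1118  1.3407  -0.1632]
h=Σ⁻¹𝟙 = [19.8086  10.7183  6.9456]
a=μᵀg=0.610974  b=𝟙ᵀg=4.289220  c=𝟙ᵀh=37.472521  D=ac−b²=4.497341
λ₁=(c·0.140−b)/D = (37.472521·0.140−4.289220)/4.497341 = 0.212777
λ₂=(a−b·0.140)/D = (0.610974−4.289220·0.140)/4.497341 = 0.002331
w* = 0.212777·g + 0.002331·h:
  w_0 = 0.212777·3.1118 + 0.002331·19.8086 = 0.7083  (GE)
  w_1 = 0.212777·1.3407 + 0.002331·10.7183 = 0.3103  (Starbucks)
  w_2 = 0.212777·-0.1632 + 0.002331·6.9456 = -0.0185  (Unilever)
Σw_i=1.0000  μᵀw=0.1400
σ²=wᵀΣw=λ₁·μ_p+λ₂ = 0.212777·0.140 + 0.002331 = 0.032120 ≈ 0.0321
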